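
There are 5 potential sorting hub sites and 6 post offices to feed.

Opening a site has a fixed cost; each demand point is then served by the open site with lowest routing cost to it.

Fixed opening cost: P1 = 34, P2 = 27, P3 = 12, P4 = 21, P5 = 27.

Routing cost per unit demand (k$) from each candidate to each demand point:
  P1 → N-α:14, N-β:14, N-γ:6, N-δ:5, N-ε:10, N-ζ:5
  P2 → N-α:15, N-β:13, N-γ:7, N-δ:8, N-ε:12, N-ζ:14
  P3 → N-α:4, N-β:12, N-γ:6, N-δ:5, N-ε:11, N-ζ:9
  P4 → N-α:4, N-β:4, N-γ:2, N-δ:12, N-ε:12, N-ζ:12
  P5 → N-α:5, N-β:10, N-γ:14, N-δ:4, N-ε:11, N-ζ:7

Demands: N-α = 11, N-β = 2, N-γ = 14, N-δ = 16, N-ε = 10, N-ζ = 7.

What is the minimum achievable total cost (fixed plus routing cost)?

350

Open {P1, P4}: assign each demand point to its cheapest open site.
  N-α→P4 11×4=44, N-β→P4 2×4=8, N-γ→P4 14×2=28, N-δ→P1 16×5=80, N-ε→P1 10×10=100, N-ζ→P1 7×5=35
  routing cost 295, fixed 55 → total 350.
Compare {P4, P5}: routing cost 303 + fixed 48 = 351.
Compare {P1, P4, P5}: routing cost 279 + fixed 82 = 361.
Compare {P1, P3, P4}: routing cost 295 + fixed 67 = 362.
All other subsets cost ≥ 351. Minimum total cost: 350.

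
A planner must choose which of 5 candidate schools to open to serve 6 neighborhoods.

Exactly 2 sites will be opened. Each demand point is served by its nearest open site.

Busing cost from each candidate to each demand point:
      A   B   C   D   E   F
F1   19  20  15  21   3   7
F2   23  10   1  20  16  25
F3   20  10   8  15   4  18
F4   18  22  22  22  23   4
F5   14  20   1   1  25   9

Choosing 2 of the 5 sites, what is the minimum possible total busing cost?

Open {F3, F5}.
  A→F5 14, B→F3 10, C→F5 1, D→F5 1, E→F3 4, F→F5 9  ⇒ total 39.
Compare {F1, F5}: total 46.
Compare {F2, F5}: total 51.
No size-2 selection does better; minimum is 39.

39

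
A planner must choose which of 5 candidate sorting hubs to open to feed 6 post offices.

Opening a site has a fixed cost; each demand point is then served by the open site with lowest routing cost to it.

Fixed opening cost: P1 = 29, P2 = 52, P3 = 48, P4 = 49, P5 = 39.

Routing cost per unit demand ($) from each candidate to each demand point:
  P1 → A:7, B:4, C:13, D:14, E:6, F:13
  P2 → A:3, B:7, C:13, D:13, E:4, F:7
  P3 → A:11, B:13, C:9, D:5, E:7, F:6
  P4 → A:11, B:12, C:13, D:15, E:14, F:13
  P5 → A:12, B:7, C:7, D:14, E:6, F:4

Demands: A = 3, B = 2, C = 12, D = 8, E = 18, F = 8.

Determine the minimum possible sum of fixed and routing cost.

390

Open {P2, P3, P5}: assign each demand point to its cheapest open site.
  A→P2 3×3=9, B→P2 2×7=14, C→P5 12×7=84, D→P3 8×5=40, E→P2 18×4=72, F→P5 8×4=32
  routing cost 251, fixed 139 → total 390.
Compare {P2, P3}: routing cost 291 + fixed 100 = 391.
Compare {P3, P5}: routing cost 311 + fixed 87 = 398.
Compare {P2, P5}: routing cost 315 + fixed 91 = 406.
All other subsets cost ≥ 391. Minimum total cost: 390.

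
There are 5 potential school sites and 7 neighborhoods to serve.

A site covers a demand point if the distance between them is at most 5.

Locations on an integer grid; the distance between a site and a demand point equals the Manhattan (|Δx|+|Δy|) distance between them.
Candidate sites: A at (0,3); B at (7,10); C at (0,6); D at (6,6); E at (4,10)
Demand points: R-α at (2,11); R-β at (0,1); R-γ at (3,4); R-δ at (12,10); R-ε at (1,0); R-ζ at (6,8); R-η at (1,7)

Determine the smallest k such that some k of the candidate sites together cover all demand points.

3

Coverage sets (demand points within 5 of each site):
  A: {R-β, R-γ, R-ε, R-η}
  B: {R-δ, R-ζ}
  C: {R-β, R-γ, R-η}
  D: {R-γ, R-ζ}
  E: {R-α, R-ζ}
No 2 sites suffice: every size-2 union leaves at least one demand point uncovered.
But {A, B, E} covers everything, so the minimum is 3.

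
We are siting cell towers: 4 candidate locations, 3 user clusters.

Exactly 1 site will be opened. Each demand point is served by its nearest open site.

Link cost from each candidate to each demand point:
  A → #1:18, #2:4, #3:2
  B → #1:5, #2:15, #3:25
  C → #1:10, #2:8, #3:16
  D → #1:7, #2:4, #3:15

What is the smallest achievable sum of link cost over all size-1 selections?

Open {A}.
  #1→A 18, #2→A 4, #3→A 2  ⇒ total 24.
Compare {D}: total 26.
Compare {C}: total 34.
No size-1 selection does better; minimum is 24.

24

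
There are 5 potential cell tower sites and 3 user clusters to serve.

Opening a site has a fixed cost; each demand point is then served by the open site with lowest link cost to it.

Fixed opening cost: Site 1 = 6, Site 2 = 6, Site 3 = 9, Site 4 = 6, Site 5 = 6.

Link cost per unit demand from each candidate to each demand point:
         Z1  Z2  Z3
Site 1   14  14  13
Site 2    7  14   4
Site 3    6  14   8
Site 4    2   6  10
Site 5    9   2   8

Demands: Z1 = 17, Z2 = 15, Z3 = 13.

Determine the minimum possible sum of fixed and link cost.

Open {Site 2, Site 4, Site 5}: assign each demand point to its cheapest open site.
  Z1→Site 4 17×2=34, Z2→Site 5 15×2=30, Z3→Site 2 13×4=52
  link cost 116, fixed 18 → total 134.
Compare {Site 1, Site 2, Site 4, Site 5}: link cost 116 + fixed 24 = 140.
Compare {Site 2, Site 3, Site 4, Site 5}: link cost 116 + fixed 27 = 143.
Compare {Site 1, Site 2, Site 3, Site 4, Site 5}: link cost 116 + fixed 33 = 149.
All other subsets cost ≥ 140. Minimum total cost: 134.

134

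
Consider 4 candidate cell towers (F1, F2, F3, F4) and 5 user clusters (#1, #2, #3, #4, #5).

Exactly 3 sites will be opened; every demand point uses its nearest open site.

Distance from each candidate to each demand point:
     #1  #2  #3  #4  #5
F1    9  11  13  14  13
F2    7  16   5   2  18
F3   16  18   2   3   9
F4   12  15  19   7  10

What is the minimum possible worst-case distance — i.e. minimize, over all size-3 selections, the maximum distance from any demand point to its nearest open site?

Open {F1, F2, F3}.
  Farthest demand point is #2 at distance 11 (to F1); all others are ≤ 11.
With {F1, F2, F4} the worst case is 11.
With {F1, F3, F4} the worst case is 11.
No size-3 selection achieves below 11.

11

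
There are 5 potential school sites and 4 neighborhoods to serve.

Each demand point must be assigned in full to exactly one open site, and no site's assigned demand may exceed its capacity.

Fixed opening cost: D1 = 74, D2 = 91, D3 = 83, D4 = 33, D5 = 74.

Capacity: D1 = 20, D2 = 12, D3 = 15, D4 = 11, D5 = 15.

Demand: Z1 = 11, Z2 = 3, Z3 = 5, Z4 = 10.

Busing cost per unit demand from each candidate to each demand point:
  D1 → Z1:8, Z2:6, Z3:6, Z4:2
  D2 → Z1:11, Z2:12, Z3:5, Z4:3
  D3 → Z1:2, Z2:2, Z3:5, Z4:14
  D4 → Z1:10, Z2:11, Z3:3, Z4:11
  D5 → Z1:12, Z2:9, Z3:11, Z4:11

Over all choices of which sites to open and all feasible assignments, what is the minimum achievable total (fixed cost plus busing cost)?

Open {D1, D3}; cheapest assignment that respects the capacities:
  D1 (cap 20, load 15): Z3, Z4 — cost 5×6 + 10×2 = 50
  D3 (cap 15, load 14): Z1, Z2 — cost 11×2 + 3×2 = 28
  Shipping 78, fixed 157 → total 235.
  Any other capacity-feasible assignment to {D1, D3} ships for at least 78.
Compare {D1, D3, D4}: its best feasible assignment gives total 253.
Compare {D2, D3, D4}: its best feasible assignment gives total 280.
Every other set of open sites that can feasibly serve all demand totals ≥ 253 even under its best assignment. Minimum: 235.

235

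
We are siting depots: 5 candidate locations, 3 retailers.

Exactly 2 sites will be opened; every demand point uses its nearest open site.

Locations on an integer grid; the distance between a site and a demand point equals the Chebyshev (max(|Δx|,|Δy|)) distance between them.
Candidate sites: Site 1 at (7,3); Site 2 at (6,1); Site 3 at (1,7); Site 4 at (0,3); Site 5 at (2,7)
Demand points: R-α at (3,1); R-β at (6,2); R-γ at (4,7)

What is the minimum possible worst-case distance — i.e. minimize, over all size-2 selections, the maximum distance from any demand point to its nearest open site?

3

Open {Site 2, Site 3}.
  Farthest demand point is R-α at distance 3 (to Site 2); all others are ≤ 3.
With {Site 2, Site 5} the worst case is 3.
With {Site 1, Site 2} the worst case is 4.
No size-2 selection achieves below 3.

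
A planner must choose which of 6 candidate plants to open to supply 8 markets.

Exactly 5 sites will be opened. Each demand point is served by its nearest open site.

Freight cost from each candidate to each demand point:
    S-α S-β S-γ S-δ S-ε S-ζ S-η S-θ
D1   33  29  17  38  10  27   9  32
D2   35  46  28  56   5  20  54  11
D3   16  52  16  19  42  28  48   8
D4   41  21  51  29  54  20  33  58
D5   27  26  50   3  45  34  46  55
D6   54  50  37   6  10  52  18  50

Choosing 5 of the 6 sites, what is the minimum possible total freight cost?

Open {D1, D2, D3, D4, D5}.
  S-α→D3 16, S-β→D4 21, S-γ→D3 16, S-δ→D5 3, S-ε→D2 5, S-ζ→D2 20, S-η→D1 9, S-θ→D3 8  ⇒ total 98.
Compare {D1, D2, D3, D4, D6}: total 101.
Compare {D1, D2, D3, D5, D6}: total 103.
No size-5 selection does better; minimum is 98.

98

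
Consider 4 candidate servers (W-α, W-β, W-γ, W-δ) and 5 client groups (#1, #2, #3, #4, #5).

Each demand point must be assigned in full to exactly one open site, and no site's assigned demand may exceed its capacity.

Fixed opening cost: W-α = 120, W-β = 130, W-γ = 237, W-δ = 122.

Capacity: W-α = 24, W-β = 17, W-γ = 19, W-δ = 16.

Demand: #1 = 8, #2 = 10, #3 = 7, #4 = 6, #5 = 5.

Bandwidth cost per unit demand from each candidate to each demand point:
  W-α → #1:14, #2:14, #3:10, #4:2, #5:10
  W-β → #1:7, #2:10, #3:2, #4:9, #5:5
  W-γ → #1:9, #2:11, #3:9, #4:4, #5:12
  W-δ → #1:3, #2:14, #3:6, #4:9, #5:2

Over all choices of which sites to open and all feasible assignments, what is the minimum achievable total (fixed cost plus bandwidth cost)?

498

Open {W-α, W-δ}; cheapest assignment that respects the capacities:
  W-α (cap 24, load 23): #2, #3, #4 — cost 10×14 + 7×10 + 6×2 = 222
  W-δ (cap 16, load 13): #1, #5 — cost 8×3 + 5×2 = 34
  Shipping 256, fixed 242 → total 498.
  Any other capacity-feasible assignment to {W-α, W-δ} ships for at least 256.
Compare {W-α, W-β}: its best feasible assignment gives total 522.
Compare {W-α, W-β, W-δ}: its best feasible assignment gives total 532.
Every other set of open sites that can feasibly serve all demand totals ≥ 522 even under its best assignment. Minimum: 498.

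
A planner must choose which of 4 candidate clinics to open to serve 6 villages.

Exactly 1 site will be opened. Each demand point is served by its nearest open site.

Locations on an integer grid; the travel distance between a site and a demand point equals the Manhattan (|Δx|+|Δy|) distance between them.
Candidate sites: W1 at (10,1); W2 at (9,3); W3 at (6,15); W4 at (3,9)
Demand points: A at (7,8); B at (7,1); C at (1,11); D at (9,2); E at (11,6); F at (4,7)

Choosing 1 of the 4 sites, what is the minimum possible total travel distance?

42

Open {W2}.
  A→W2 7, B→W2 4, C→W2 16, D→W2 1, E→W2 5, F→W2 9  ⇒ total 42.
Compare {W4}: total 48.
Compare {W1}: total 52.
No size-1 selection does better; minimum is 42.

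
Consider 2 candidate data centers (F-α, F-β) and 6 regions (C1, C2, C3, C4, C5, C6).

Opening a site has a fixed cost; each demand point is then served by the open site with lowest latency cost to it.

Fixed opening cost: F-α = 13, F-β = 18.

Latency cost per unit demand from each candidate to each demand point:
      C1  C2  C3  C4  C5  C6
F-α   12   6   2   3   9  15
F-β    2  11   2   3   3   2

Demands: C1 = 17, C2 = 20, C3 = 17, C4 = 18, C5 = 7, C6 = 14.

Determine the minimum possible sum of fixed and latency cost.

Open {F-α, F-β}: assign each demand point to its cheapest open site.
  C1→F-β 17×2=34, C2→F-α 20×6=120, C3→F-α 17×2=34, C4→F-α 18×3=54, C5→F-β 7×3=21, C6→F-β 14×2=28
  latency cost 291, fixed 31 → total 322.
Compare {F-β}: latency cost 391 + fixed 18 = 409.
Compare {F-α}: latency cost 685 + fixed 13 = 698.

322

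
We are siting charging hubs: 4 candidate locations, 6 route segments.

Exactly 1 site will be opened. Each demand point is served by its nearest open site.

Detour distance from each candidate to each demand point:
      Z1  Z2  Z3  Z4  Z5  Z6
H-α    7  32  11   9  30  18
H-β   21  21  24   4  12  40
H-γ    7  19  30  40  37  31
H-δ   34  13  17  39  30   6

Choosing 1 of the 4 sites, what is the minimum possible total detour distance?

107

Open {H-α}.
  Z1→H-α 7, Z2→H-α 32, Z3→H-α 11, Z4→H-α 9, Z5→H-α 30, Z6→H-α 18  ⇒ total 107.
Compare {H-β}: total 122.
Compare {H-δ}: total 139.
No size-1 selection does better; minimum is 107.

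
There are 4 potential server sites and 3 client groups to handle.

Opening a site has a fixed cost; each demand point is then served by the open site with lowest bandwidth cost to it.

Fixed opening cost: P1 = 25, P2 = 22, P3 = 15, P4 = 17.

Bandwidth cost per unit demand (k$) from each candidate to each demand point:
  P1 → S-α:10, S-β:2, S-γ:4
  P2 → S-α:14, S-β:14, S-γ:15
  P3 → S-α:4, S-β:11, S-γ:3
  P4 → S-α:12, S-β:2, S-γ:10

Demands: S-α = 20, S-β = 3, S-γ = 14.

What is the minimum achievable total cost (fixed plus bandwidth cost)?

Open {P3, P4}: assign each demand point to its cheapest open site.
  S-α→P3 20×4=80, S-β→P4 3×2=6, S-γ→P3 14×3=42
  bandwidth cost 128, fixed 32 → total 160.
Compare {P1, P3}: bandwidth cost 128 + fixed 40 = 168.
Compare {P3}: bandwidth cost 155 + fixed 15 = 170.
Compare {P2, P3, P4}: bandwidth cost 128 + fixed 54 = 182.
All other subsets cost ≥ 168. Minimum total cost: 160.

160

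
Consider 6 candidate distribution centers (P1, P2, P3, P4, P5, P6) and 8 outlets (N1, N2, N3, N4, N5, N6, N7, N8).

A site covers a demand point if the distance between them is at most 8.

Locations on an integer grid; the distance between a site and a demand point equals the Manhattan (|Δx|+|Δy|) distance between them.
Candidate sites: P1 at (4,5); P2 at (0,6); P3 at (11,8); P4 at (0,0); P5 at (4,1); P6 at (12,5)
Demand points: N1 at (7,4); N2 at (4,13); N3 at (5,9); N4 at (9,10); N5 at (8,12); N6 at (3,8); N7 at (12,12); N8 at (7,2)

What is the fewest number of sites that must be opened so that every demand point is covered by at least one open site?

2

Coverage sets (demand points within 8 of each site):
  P1: {N1, N2, N3, N6, N8}
  P2: {N3, N6}
  P3: {N1, N3, N4, N5, N6, N7}
  P4: {}
  P5: {N1, N6, N8}
  P6: {N1, N4, N7, N8}
No single site covers all 8 demand points.
But {P1, P3} covers everything, so the minimum is 2.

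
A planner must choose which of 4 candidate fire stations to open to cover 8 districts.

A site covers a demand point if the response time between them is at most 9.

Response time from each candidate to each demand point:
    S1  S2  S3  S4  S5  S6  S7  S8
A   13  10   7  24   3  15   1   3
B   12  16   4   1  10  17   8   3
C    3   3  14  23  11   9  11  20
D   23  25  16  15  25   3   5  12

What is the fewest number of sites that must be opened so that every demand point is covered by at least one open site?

3

Coverage sets (demand points within 9 of each site):
  A: {S3, S5, S7, S8}
  B: {S3, S4, S7, S8}
  C: {S1, S2, S6}
  D: {S6, S7}
No 2 sites suffice: every size-2 union leaves at least one demand point uncovered.
But {A, B, C} covers everything, so the minimum is 3.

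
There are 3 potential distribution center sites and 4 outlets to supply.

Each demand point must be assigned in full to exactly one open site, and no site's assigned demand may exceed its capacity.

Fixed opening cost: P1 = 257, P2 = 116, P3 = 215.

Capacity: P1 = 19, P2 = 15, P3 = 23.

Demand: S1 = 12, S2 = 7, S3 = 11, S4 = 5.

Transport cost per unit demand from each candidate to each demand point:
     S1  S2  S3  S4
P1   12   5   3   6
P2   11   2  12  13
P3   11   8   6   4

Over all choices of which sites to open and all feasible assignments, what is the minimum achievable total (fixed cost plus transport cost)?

605

Open {P2, P3}; cheapest assignment that respects the capacities:
  P2 (cap 15, load 12): S1 — cost 12×11 = 132
  P3 (cap 23, load 23): S2, S3, S4 — cost 7×8 + 11×6 + 5×4 = 142
  Shipping 274, fixed 331 → total 605.
  Any other capacity-feasible assignment to {P2, P3} ships for at least 274.
Compare {P1, P3}: its best feasible assignment gives total 692.
Compare {P1, P2, P3}: its best feasible assignment gives total 787.
Every other set of open sites that can feasibly serve all demand totals ≥ 692 even under its best assignment. Minimum: 605.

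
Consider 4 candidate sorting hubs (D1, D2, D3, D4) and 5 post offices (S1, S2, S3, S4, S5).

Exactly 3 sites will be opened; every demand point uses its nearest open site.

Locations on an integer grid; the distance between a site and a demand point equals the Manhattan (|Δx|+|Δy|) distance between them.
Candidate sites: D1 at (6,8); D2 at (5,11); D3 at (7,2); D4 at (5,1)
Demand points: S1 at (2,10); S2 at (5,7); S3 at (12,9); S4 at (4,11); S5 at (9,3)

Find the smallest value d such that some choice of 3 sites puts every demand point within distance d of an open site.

Open {D1, D2, D3}.
  Farthest demand point is S3 at distance 7 (to D1); all others are ≤ 7.
With {D1, D2, D4} the worst case is 7.
With {D1, D3, D4} the worst case is 7.
No size-3 selection achieves below 7.

7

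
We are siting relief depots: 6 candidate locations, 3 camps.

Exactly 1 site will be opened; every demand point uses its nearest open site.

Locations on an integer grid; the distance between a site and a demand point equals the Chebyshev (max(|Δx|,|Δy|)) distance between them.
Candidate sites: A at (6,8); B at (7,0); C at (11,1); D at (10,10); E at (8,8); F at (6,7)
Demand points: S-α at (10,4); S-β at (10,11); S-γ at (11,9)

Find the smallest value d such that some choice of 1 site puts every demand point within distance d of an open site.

Open {E}.
  Farthest demand point is S-α at distance 4 (to E); all others are ≤ 4.
With {A} the worst case is 5.
With {F} the worst case is 5.
No size-1 selection achieves below 4.

4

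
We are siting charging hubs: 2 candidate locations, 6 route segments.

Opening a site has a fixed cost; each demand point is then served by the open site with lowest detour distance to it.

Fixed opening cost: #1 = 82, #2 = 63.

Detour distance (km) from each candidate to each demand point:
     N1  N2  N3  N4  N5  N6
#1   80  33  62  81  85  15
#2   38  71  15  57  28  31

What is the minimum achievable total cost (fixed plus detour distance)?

Open {#2}: assign each demand point to its cheapest open site.
  N1→#2 38, N2→#2 71, N3→#2 15, N4→#2 57, N5→#2 28, N6→#2 31
  detour distance 240, fixed 63 → total 303.
Compare {#1, #2}: detour distance 186 + fixed 145 = 331.
Compare {#1}: detour distance 356 + fixed 82 = 438.

303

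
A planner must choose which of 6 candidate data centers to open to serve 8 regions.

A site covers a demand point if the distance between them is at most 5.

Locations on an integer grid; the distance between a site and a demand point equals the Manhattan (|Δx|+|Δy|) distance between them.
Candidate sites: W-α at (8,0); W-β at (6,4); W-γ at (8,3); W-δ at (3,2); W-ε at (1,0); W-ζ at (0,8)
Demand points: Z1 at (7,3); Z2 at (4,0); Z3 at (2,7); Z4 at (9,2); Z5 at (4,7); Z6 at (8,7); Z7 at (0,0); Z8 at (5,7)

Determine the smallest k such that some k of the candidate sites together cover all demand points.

Coverage sets (demand points within 5 of each site):
  W-α: {Z1, Z2, Z4}
  W-β: {Z1, Z4, Z5, Z6, Z8}
  W-γ: {Z1, Z4, Z6}
  W-δ: {Z1, Z2, Z7}
  W-ε: {Z2, Z7}
  W-ζ: {Z3, Z5}
No 2 sites suffice: every size-2 union leaves at least one demand point uncovered.
But {W-β, W-δ, W-ζ} covers everything, so the minimum is 3.

3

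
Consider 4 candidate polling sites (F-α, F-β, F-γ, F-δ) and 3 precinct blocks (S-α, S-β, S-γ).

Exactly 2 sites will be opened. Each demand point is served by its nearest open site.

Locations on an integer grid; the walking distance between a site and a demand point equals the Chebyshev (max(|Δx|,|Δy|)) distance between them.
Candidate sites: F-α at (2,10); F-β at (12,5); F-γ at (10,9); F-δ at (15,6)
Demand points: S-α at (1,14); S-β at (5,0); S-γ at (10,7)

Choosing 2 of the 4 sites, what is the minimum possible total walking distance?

13

Open {F-α, F-β}.
  S-α→F-α 4, S-β→F-β 7, S-γ→F-β 2  ⇒ total 13.
Compare {F-α, F-γ}: total 15.
Compare {F-β, F-γ}: total 18.
No size-2 selection does better; minimum is 13.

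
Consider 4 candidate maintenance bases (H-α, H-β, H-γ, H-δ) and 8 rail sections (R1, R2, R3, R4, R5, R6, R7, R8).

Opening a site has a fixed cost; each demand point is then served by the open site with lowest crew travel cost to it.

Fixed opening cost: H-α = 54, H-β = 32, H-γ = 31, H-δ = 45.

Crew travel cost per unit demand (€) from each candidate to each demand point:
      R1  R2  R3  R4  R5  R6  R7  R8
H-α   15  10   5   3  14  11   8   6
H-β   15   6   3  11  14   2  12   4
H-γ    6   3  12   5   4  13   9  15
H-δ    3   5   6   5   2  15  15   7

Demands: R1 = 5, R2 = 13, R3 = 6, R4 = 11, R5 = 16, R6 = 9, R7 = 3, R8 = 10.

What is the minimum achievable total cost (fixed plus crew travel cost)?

352

Open {H-β, H-γ, H-δ}: assign each demand point to its cheapest open site.
  R1→H-δ 5×3=15, R2→H-γ 13×3=39, R3→H-β 6×3=18, R4→H-γ 11×5=55, R5→H-δ 16×2=32, R6→H-β 9×2=18, R7→H-γ 3×9=27, R8→H-β 10×4=40
  crew travel cost 244, fixed 108 → total 352.
Compare {H-β, H-γ}: crew travel cost 291 + fixed 63 = 354.
Compare {H-β, H-δ}: crew travel cost 279 + fixed 77 = 356.
Compare {H-α, H-β, H-δ}: crew travel cost 245 + fixed 131 = 376.
All other subsets cost ≥ 354. Minimum total cost: 352.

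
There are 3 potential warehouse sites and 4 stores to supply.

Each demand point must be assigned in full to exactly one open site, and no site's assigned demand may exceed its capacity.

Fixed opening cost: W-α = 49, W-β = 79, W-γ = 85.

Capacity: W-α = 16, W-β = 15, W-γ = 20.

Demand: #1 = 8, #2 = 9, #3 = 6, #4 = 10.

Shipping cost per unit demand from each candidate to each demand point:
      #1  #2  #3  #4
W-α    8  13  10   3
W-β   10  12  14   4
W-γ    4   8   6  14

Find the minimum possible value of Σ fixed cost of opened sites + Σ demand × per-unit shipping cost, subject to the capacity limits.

Open {W-α, W-γ}; cheapest assignment that respects the capacities:
  W-α (cap 16, load 16): #3, #4 — cost 6×10 + 10×3 = 90
  W-γ (cap 20, load 17): #1, #2 — cost 8×4 + 9×8 = 104
  Shipping 194, fixed 134 → total 328.
  Any other capacity-feasible assignment to {W-α, W-γ} ships for at least 194.
Compare {W-α, W-β, W-γ}: its best feasible assignment gives total 407.
Compare {W-β, W-γ}: its best feasible assignment gives total 528.
Every other set of open sites that can feasibly serve all demand totals ≥ 407 even under its best assignment. Minimum: 328.

328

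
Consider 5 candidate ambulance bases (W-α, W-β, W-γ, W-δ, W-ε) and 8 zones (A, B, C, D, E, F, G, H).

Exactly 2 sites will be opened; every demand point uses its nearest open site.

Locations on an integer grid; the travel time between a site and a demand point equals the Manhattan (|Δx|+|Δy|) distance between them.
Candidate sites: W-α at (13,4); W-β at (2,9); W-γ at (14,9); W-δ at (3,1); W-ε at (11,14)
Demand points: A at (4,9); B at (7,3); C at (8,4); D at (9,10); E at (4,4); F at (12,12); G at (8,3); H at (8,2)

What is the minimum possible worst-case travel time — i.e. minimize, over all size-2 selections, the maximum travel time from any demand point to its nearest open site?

9

Open {W-α, W-β}.
  Farthest demand point is F at travel time 9 (to W-α); all others are ≤ 9.
With {W-γ, W-δ} the worst case is 9.
With {W-δ, W-ε} the worst case is 9.
No size-2 selection achieves below 9.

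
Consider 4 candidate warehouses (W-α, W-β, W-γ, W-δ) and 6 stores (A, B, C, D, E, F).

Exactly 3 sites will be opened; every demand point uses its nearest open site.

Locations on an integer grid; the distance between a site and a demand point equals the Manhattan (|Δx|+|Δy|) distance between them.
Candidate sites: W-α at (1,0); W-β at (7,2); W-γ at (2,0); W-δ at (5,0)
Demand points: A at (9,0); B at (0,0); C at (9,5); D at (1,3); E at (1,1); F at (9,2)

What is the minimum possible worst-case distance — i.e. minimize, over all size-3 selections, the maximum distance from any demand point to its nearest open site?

5

Open {W-α, W-β, W-γ}.
  Farthest demand point is C at distance 5 (to W-β); all others are ≤ 5.
With {W-α, W-β, W-δ} the worst case is 5.
With {W-β, W-γ, W-δ} the worst case is 5.
No size-3 selection achieves below 5.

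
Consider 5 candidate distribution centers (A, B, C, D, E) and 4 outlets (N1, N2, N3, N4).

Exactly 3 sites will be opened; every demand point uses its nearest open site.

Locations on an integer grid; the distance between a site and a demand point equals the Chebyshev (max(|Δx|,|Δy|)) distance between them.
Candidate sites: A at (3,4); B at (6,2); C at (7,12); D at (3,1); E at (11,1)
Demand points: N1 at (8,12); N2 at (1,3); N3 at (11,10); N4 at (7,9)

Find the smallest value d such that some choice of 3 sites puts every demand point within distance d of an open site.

Open {A, B, C}.
  Farthest demand point is N3 at distance 4 (to C); all others are ≤ 4.
With {A, C, D} the worst case is 4.
With {A, C, E} the worst case is 4.
No size-3 selection achieves below 4.

4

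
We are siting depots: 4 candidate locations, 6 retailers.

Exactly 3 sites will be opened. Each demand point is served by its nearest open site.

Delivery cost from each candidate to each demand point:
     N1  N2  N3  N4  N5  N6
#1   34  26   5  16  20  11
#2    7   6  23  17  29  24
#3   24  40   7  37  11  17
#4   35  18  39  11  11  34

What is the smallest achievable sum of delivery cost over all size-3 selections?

51

Open {#1, #2, #4}.
  N1→#2 7, N2→#2 6, N3→#1 5, N4→#4 11, N5→#4 11, N6→#1 11  ⇒ total 51.
Compare {#1, #2, #3}: total 56.
Compare {#2, #3, #4}: total 59.
No size-3 selection does better; minimum is 51.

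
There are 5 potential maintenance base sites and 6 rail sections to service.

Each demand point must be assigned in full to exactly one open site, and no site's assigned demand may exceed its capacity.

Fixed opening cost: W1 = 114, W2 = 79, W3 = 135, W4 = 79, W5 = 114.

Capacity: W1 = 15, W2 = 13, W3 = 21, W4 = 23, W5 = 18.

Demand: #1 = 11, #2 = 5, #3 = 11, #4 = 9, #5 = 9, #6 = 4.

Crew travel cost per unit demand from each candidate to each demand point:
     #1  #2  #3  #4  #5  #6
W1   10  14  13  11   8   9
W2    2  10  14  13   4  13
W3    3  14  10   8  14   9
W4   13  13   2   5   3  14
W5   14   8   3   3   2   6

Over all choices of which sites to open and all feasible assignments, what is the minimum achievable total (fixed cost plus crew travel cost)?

434

Open {W2, W4, W5}; cheapest assignment that respects the capacities:
  W2 (cap 13, load 11): #1 — cost 11×2 = 22
  W4 (cap 23, load 20): #3, #5 — cost 11×2 + 9×3 = 49
  W5 (cap 18, load 18): #2, #4, #6 — cost 5×8 + 9×3 + 4×6 = 91
  Shipping 162, fixed 272 → total 434.
  Any other capacity-feasible assignment to {W2, W4, W5} ships for at least 162.
Compare {W3, W4, W5}: its best feasible assignment gives total 501.
Compare {W2, W3, W4}: its best feasible assignment gives total 535.
Every other set of open sites that can feasibly serve all demand totals ≥ 501 even under its best assignment. Minimum: 434.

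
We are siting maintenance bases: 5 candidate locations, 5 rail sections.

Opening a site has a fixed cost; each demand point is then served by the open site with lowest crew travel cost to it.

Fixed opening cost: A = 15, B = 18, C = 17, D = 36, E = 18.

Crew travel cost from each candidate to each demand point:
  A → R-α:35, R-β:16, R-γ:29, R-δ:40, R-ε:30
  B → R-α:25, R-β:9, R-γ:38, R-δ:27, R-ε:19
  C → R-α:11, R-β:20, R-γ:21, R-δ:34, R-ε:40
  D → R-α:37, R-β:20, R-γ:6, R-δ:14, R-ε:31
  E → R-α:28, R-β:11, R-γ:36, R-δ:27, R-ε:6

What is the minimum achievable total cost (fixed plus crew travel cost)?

Open {C, E}: assign each demand point to its cheapest open site.
  R-α→C 11, R-β→E 11, R-γ→C 21, R-δ→E 27, R-ε→E 6
  crew travel cost 76, fixed 35 → total 111.
Compare {D, E}: crew travel cost 65 + fixed 54 = 119.
Compare {C, D, E}: crew travel cost 48 + fixed 71 = 119.
Compare {B, C}: crew travel cost 87 + fixed 35 = 122.
All other subsets cost ≥ 119. Minimum total cost: 111.

111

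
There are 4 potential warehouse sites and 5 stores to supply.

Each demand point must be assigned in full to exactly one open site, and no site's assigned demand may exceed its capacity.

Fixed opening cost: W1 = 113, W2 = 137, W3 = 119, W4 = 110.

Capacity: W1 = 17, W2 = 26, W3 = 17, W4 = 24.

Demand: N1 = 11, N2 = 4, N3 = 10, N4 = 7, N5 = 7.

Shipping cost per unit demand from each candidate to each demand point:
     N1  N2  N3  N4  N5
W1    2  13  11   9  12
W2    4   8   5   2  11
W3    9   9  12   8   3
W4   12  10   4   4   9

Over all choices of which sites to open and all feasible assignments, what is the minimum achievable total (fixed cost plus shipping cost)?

Open {W1, W4}; cheapest assignment that respects the capacities:
  W1 (cap 17, load 15): N1, N2 — cost 11×2 + 4×13 = 74
  W4 (cap 24, load 24): N3, N4, N5 — cost 10×4 + 7×4 + 7×9 = 131
  Shipping 205, fixed 223 → total 428.
  Any other capacity-feasible assignment to {W1, W4} ships for at least 205.
Compare {W2, W4}: its best feasible assignment gives total 440.
Compare {W2, W3}: its best feasible assignment gives total 459.
Every other set of open sites that can feasibly serve all demand totals ≥ 440 even under its best assignment. Minimum: 428.

428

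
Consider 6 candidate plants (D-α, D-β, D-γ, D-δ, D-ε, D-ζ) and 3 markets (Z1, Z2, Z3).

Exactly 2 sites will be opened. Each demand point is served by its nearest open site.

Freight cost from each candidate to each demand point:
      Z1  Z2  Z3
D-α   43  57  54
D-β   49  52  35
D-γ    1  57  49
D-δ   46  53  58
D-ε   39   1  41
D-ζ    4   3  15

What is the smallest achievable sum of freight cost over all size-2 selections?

19

Open {D-γ, D-ζ}.
  Z1→D-γ 1, Z2→D-ζ 3, Z3→D-ζ 15  ⇒ total 19.
Compare {D-ε, D-ζ}: total 20.
Compare {D-α, D-ζ}: total 22.
No size-2 selection does better; minimum is 19.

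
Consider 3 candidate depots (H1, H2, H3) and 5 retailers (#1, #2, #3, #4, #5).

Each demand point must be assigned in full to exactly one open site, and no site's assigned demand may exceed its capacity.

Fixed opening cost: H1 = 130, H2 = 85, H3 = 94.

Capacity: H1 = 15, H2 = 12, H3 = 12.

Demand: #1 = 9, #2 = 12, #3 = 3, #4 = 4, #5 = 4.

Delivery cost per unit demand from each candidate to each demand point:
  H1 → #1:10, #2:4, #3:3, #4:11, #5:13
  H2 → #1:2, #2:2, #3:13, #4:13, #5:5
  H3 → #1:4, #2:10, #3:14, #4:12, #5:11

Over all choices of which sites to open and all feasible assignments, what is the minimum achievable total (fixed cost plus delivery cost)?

Open {H1, H2, H3}; cheapest assignment that respects the capacities:
  H1 (cap 15, load 11): #3, #4, #5 — cost 3×3 + 4×11 + 4×13 = 105
  H2 (cap 12, load 12): #2 — cost 12×2 = 24
  H3 (cap 12, load 9): #1 — cost 9×4 = 36
  Shipping 165, fixed 309 → total 474.
  Any other capacity-feasible assignment to {H1, H2, H3} ships for at least 165.
Total demand is 32 and no other set of sites has combined capacity ≥ 32, so {H1, H2, H3} is the only feasible choice of open sites. Minimum: 474.

474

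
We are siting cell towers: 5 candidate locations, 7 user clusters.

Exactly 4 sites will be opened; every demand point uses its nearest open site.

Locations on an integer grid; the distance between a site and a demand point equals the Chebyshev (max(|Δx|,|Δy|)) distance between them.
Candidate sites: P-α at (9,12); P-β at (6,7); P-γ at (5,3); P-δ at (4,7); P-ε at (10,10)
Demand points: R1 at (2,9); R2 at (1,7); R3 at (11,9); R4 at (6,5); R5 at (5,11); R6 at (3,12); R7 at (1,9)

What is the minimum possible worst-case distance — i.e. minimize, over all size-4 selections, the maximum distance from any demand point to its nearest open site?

5

Open {P-α, P-β, P-γ, P-δ}.
  Farthest demand point is R6 at distance 5 (to P-β); all others are ≤ 5.
With {P-α, P-β, P-γ, P-ε} the worst case is 5.
With {P-α, P-β, P-δ, P-ε} the worst case is 5.
No size-4 selection achieves below 5.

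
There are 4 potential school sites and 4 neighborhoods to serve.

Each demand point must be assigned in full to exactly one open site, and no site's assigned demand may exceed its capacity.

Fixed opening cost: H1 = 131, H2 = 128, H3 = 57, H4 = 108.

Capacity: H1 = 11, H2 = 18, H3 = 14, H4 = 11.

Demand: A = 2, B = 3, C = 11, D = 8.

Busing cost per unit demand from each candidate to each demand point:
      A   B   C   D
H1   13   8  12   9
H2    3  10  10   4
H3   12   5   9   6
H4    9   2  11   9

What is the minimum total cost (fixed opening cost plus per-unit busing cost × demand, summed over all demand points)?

337

Open {H2, H3}; cheapest assignment that respects the capacities:
  H2 (cap 18, load 10): A, D — cost 2×3 + 8×4 = 38
  H3 (cap 14, load 14): B, C — cost 3×5 + 11×9 = 114
  Shipping 152, fixed 185 → total 337.
  Any other capacity-feasible assignment to {H2, H3} ships for at least 152.
Compare {H3, H4}: its best feasible assignment gives total 366.
Compare {H1, H3}: its best feasible assignment gives total 400.
Every other set of open sites that can feasibly serve all demand totals ≥ 366 even under its best assignment. Minimum: 337.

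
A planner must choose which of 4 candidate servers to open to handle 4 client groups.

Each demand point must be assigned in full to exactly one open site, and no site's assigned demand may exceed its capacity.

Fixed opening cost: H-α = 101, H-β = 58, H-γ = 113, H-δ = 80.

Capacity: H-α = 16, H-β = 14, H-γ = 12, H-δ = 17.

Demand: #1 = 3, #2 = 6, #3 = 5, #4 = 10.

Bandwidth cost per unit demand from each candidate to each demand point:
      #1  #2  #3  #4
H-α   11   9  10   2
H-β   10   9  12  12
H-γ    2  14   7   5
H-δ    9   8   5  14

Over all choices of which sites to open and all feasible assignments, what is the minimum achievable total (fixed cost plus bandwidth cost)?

Open {H-α, H-δ}; cheapest assignment that respects the capacities:
  H-α (cap 16, load 10): #4 — cost 10×2 = 20
  H-δ (cap 17, load 14): #1, #2, #3 — cost 3×9 + 6×8 + 5×5 = 100
  Shipping 120, fixed 181 → total 301.
  Any other capacity-feasible assignment to {H-α, H-δ} ships for at least 120.
Compare {H-α, H-β}: its best feasible assignment gives total 313.
Compare {H-α, H-γ}: its best feasible assignment gives total 329.
Every other set of open sites that can feasibly serve all demand totals ≥ 313 even under its best assignment. Minimum: 301.

301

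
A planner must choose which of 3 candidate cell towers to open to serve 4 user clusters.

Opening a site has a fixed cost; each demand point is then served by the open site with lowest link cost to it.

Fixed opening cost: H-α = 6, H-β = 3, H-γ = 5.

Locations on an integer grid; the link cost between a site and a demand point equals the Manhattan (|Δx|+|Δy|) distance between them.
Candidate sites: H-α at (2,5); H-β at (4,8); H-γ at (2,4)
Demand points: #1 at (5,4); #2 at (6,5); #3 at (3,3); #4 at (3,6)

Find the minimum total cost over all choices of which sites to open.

18

Open {H-γ}: assign each demand point to its cheapest open site.
  #1→H-γ 3, #2→H-γ 5, #3→H-γ 2, #4→H-γ 3
  link cost 13, fixed 5 → total 18.
Compare {H-α}: link cost 13 + fixed 6 = 19.
Compare {H-β, H-γ}: link cost 13 + fixed 8 = 21.
Compare {H-β}: link cost 19 + fixed 3 = 22.
All other subsets cost ≥ 19. Minimum total cost: 18.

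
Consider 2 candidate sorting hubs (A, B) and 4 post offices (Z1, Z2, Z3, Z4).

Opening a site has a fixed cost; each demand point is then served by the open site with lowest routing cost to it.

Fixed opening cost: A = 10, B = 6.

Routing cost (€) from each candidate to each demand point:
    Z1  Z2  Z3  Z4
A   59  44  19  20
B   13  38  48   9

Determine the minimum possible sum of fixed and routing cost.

95

Open {A, B}: assign each demand point to its cheapest open site.
  Z1→B 13, Z2→B 38, Z3→A 19, Z4→B 9
  routing cost 79, fixed 16 → total 95.
Compare {B}: routing cost 108 + fixed 6 = 114.
Compare {A}: routing cost 142 + fixed 10 = 152.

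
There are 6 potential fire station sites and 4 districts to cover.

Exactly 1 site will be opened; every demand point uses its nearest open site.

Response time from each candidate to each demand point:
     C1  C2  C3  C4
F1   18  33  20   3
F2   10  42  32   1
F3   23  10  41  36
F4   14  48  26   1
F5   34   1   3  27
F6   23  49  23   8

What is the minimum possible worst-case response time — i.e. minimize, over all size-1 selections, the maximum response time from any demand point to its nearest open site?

33

Open {F1}.
  Farthest demand point is C2 at response time 33 (to F1); all others are ≤ 33.
With {F5} the worst case is 34.
With {F3} the worst case is 41.
No size-1 selection achieves below 33.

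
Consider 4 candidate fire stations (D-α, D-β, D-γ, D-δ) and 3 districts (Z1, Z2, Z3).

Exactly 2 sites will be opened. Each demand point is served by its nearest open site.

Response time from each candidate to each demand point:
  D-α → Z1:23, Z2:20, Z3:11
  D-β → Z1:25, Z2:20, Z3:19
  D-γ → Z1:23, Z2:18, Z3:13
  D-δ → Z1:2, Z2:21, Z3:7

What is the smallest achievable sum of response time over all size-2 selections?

Open {D-γ, D-δ}.
  Z1→D-δ 2, Z2→D-γ 18, Z3→D-δ 7  ⇒ total 27.
Compare {D-α, D-δ}: total 29.
Compare {D-β, D-δ}: total 29.
No size-2 selection does better; minimum is 27.

27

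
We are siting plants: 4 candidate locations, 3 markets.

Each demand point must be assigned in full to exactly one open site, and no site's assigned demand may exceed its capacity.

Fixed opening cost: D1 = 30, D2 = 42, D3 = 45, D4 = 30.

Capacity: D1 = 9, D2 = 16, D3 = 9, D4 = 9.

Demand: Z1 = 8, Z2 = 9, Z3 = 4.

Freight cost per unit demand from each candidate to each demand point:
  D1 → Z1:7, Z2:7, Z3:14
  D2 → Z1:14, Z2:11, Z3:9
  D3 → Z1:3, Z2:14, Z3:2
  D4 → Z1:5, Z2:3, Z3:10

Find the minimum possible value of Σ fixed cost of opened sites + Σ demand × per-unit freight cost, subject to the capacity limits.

196

Open {D1, D3, D4}; cheapest assignment that respects the capacities:
  D1 (cap 9, load 8): Z1 — cost 8×7 = 56
  D3 (cap 9, load 4): Z3 — cost 4×2 = 8
  D4 (cap 9, load 9): Z2 — cost 9×3 = 27
  Shipping 91, fixed 105 → total 196.
  Any other capacity-feasible assignment to {D1, D3, D4} ships for at least 91.
Compare {D2, D3, D4}: its best feasible assignment gives total 204.
Compare {D1, D2, D4}: its best feasible assignment gives total 221.
Every other set of open sites that can feasibly serve all demand totals ≥ 204 even under its best assignment. Minimum: 196.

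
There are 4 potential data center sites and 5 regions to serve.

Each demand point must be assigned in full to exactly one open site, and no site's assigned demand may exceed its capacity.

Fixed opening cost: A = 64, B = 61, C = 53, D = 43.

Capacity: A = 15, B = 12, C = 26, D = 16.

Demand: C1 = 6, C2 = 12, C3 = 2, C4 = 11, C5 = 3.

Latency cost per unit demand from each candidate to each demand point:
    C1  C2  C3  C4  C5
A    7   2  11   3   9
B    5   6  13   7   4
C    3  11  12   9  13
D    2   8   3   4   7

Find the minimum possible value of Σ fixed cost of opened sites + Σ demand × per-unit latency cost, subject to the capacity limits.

273

Open {A, C, D}; cheapest assignment that respects the capacities:
  A (cap 15, load 12): C2 — cost 12×2 = 24
  C (cap 26, load 6): C1 — cost 6×3 = 18
  D (cap 16, load 16): C3, C4, C5 — cost 2×3 + 11×4 + 3×7 = 71
  Shipping 113, fixed 160 → total 273.
  Any other capacity-feasible assignment to {A, C, D} ships for at least 113.
Compare {A, B, D}: its best feasible assignment gives total 284.
Compare {A, C}: its best feasible assignment gives total 309.
Every other set of open sites that can feasibly serve all demand totals ≥ 284 even under its best assignment. Minimum: 273.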